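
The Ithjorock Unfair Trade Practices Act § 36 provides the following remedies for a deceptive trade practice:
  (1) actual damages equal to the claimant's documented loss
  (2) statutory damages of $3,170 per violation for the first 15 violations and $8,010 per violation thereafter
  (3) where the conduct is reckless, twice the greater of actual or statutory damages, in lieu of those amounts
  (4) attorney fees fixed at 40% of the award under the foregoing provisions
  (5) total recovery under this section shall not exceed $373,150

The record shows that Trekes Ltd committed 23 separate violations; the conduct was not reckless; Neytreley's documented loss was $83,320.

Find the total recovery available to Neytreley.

$272,930

First 15 violations: 15 × $3,170 = $47,550
Remaining violations: (23 − 15) × $8,010 = $64,080
Statutory damages: $47,550 + $64,080 = $111,630
Conduct not reckless: the in-lieu enhancement does not apply.
Actual plus statutory damages: $83,320 + $111,630 = $194,950
Attorney fees: 40% of $194,950 = $77,980
Total before cap: $194,950 + $77,980 = $272,930
Cap at $373,150: $272,930 is within the cap, no reduction.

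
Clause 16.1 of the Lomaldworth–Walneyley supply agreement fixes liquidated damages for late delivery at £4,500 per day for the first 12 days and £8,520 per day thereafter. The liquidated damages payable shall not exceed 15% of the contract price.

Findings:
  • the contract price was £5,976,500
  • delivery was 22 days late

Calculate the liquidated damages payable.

First 12 days: 12 × £4,500 = £54,000
Remaining days: (22 − 12) × £8,520 = £85,200
Accrued per-day damages: £54,000 + £85,200 = £139,200
Cap: 15% of £5,976,500 = £896,475
Cap at £896,475: £139,200 is within the cap, no reduction.

Liquidated damages: £139,200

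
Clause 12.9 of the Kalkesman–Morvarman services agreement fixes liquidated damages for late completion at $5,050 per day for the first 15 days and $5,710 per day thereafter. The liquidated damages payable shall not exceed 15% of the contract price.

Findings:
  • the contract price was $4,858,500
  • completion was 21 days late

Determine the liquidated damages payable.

$110,010

First 15 days: 15 × $5,050 = $75,750
Remaining days: (21 − 15) × $5,710 = $34,260
Accrued per-day damages: $75,750 + $34,260 = $110,010
Cap: 15% of $4,858,500 = $728,775
Cap at $728,775: $110,010 is within the cap, no reduction.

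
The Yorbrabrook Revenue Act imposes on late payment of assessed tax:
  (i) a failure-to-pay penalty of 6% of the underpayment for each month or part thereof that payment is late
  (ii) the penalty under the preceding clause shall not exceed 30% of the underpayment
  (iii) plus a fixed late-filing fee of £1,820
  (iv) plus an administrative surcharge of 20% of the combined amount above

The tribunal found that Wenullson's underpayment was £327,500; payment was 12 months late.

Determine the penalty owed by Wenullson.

Accrued rate: 6% × 12 = 72%, capped at 30% → 30%
Failure-to-pay penalty: 30% of £327,500 = £98,250
Penalty before surcharge: £98,250 + £1,820 = £100,070
Administrative surcharge: 20% of £100,070 = £20,014
Total penalty: £100,070 + £20,014 = £120,084

Penalty: £120,084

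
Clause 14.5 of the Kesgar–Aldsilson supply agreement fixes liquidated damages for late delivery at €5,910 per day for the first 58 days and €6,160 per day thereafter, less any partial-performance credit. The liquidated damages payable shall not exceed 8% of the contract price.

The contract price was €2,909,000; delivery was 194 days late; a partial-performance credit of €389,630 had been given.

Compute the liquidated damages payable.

€232,720

First 58 days: 58 × €5,910 = €342,780
Remaining days: (194 − 58) × €6,160 = €837,760
Accrued per-day damages: €342,780 + €837,760 = €1,180,540
Less partial-performance credit: €1,180,540 − €389,630 = €790,910
Cap: 8% of €2,909,000 = €232,720
Cap at €232,720: €790,910 exceeds the cap → €232,720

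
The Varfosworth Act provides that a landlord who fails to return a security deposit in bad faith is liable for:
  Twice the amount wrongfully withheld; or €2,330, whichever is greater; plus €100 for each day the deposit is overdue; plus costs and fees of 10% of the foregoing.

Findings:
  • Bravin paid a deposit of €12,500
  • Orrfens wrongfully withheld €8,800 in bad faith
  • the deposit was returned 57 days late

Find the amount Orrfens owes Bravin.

Doubled: 2 × €8,800 = €17,600
Minimum €2,330: €17,600 meets the minimum, no increase.
Late-return penalty: 57 × €100 = €5,700
Damages plus late penalty: €17,600 + €5,700 = €23,300
Costs and fees: 10% of €23,300 = €2,330
Total recovery: €23,300 + €2,330 = €25,630

€25,630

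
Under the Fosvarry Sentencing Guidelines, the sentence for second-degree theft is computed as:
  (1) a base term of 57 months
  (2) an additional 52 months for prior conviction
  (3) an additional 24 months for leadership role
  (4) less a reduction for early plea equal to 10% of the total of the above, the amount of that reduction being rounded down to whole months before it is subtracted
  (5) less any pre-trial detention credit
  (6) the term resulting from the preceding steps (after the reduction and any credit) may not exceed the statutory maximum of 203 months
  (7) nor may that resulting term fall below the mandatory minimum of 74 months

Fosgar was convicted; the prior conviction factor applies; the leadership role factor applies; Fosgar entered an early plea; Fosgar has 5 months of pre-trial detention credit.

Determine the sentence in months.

115 months

Prior conviction enhancement: +52 months
Leadership role enhancement: +24 months
Adjusted term: 57 months + 52 months + 24 months = 133 months
Early plea reduction: 10% of 133 months = 13 months (rounded down)
After reduction: 133 − 13 = 120 months
Less pre-trial detention credit: 120 months − 5 months = 115 months
Cap at 203 months: 115 months is within the cap, no reduction.
Minimum 74 months: 115 months meets the minimum, no increase.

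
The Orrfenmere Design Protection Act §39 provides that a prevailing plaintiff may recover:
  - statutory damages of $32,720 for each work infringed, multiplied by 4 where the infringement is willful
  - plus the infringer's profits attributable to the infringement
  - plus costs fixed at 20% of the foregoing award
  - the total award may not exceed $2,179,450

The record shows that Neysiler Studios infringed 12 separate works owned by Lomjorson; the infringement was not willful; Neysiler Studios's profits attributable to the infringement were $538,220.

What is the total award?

Statutory damages: 12 × $32,720 = $392,640
Infringement not willful: no ×4 enhancement.
Combined award: $392,640 + $538,220 = $930,860
Costs: 20% of $930,860 = $186,172
Award plus costs: $930,860 + $186,172 = $1,117,032
Cap at $2,179,450: $1,117,032 is within the cap, no reduction.

$1,117,032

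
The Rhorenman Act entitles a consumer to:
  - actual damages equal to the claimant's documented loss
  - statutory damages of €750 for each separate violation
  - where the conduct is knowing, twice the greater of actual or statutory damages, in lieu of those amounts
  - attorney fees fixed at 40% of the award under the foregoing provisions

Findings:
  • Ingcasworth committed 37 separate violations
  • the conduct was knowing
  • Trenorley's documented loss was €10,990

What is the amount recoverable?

Statutory damages: 37 × €750 = €27,750
Greater of actual damages (€10,990) or statutory damages (€27,750): €27,750
Doubled: 2 × €27,750 = €55,500
Attorney fees: 40% of €55,500 = €22,200
Total recovery: €55,500 + €22,200 = €77,700

€77,700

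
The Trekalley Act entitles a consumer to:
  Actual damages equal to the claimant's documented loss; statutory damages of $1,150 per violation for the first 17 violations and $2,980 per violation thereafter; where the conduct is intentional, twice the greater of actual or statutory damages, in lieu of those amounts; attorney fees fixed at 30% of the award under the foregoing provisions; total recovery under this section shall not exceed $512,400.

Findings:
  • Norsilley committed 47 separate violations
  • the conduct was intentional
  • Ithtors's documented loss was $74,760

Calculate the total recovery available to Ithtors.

First 17 violations: 17 × $1,150 = $19,550
Remaining violations: (47 − 17) × $2,980 = $89,400
Statutory damages: $19,550 + $89,400 = $108,950
Greater of actual damages ($74,760) or statutory damages ($108,950): $108,950
Doubled: 2 × $108,950 = $217,900
Attorney fees: 30% of $217,900 = $65,370
Total before cap: $217,900 + $65,370 = $283,270
Cap at $512,400: $283,270 is within the cap, no reduction.

$283,270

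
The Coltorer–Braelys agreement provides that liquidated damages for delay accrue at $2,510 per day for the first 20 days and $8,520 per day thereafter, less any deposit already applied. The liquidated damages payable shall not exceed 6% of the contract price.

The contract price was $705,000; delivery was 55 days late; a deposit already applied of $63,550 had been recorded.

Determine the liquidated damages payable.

First 20 days: 20 × $2,510 = $50,200
Remaining days: (55 − 20) × $8,520 = $298,200
Accrued per-day damages: $50,200 + $298,200 = $348,400
Less deposit already applied: $348,400 − $63,550 = $284,850
Cap: 6% of $705,000 = $42,300
Cap at $42,300: $284,850 exceeds the cap → $42,300

$42,300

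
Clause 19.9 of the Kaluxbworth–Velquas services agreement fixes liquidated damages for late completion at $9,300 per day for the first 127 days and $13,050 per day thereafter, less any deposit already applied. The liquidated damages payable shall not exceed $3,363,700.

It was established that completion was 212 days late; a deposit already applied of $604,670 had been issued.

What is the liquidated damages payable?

First 127 days: 127 × $9,300 = $1,181,100
Remaining days: (212 − 127) × $13,050 = $1,109,250
Accrued per-day damages: $1,181,100 + $1,109,250 = $2,290,350
Less deposit already applied: $2,290,350 − $604,670 = $1,685,680
Cap at $3,363,700: $1,685,680 is within the cap, no reduction.

$1,685,680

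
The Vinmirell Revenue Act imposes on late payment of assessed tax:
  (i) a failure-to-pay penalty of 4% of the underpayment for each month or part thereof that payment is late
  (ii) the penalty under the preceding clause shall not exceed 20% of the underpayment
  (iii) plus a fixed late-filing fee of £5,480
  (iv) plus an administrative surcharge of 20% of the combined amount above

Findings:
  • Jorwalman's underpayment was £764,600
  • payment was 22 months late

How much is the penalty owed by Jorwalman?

£190,080

Accrued rate: 4% × 22 = 88%, capped at 20% → 20%
Failure-to-pay penalty: 20% of £764,600 = £152,920
Penalty before surcharge: £152,920 + £5,480 = £158,400
Administrative surcharge: 20% of £158,400 = £31,680
Total penalty: £158,400 + £31,680 = £190,080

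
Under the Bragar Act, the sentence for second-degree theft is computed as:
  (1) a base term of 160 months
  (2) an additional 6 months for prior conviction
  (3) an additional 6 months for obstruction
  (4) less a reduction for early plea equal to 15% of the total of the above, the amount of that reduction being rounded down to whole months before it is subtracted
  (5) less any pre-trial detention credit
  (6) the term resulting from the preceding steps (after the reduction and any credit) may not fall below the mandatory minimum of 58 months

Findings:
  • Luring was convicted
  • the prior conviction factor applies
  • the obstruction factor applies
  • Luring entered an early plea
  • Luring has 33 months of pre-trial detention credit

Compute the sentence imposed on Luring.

114 months

Prior conviction enhancement: +6 months
Obstruction enhancement: +6 months
Adjusted term: 160 months + 6 months + 6 months = 172 months
Early plea reduction: 15% of 172 months = 25 months (rounded down)
After reduction: 172 − 25 = 147 months
Less pre-trial detention credit: 147 months − 33 months = 114 months
Minimum 58 months: 114 months meets the minimum, no increase.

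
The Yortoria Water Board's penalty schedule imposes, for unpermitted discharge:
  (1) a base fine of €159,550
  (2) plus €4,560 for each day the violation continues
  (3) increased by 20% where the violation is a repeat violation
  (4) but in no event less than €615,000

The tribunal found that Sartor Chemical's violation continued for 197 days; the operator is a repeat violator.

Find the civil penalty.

€1,269,444

Per-day component: 197 × €4,560 = €898,320
Base plus per-day: €159,550 + €898,320 = €1,057,870
Enhancement: 20% of €1,057,870 = €211,574
Enhanced fine: €1,057,870 + €211,574 = €1,269,444
Minimum €615,000: €1,269,444 meets the minimum, no increase.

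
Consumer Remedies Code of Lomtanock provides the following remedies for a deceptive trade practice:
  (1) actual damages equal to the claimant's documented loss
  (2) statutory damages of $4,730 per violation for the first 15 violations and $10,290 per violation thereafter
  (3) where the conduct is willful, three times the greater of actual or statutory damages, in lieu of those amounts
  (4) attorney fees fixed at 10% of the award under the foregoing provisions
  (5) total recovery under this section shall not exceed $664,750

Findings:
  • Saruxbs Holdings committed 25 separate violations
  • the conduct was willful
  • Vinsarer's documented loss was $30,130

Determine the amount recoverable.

$573,705

First 15 violations: 15 × $4,730 = $70,950
Remaining violations: (25 − 15) × $10,290 = $102,900
Statutory damages: $70,950 + $102,900 = $173,850
Greater of actual damages ($30,130) or statutory damages ($173,850): $173,850
Trebled: 3 × $173,850 = $521,550
Attorney fees: 10% of $521,550 = $52,155
Total before cap: $521,550 + $52,155 = $573,705
Cap at $664,750: $573,705 is within the cap, no reduction.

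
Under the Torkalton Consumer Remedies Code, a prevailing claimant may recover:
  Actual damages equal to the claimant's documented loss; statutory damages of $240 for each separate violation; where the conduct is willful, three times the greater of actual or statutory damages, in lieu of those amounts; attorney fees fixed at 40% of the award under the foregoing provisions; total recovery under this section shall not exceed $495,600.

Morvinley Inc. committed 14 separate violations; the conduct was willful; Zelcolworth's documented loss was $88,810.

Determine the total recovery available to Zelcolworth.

Statutory damages: 14 × $240 = $3,360
Greater of actual damages ($88,810) or statutory damages ($3,360): $88,810
Trebled: 3 × $88,810 = $266,430
Attorney fees: 40% of $266,430 = $106,572
Total before cap: $266,430 + $106,572 = $373,002
Cap at $495,600: $373,002 is within the cap, no reduction.

Total recovery: $373,002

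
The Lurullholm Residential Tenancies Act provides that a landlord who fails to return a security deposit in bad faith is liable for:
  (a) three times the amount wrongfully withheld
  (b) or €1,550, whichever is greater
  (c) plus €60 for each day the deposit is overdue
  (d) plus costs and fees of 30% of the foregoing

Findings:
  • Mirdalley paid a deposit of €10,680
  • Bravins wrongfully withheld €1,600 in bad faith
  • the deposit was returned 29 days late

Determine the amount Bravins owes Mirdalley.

Recovery: €8,502

Trebled: 3 × €1,600 = €4,800
Minimum €1,550: €4,800 meets the minimum, no increase.
Late-return penalty: 29 × €60 = €1,740
Damages plus late penalty: €4,800 + €1,740 = €6,540
Costs and fees: 30% of €6,540 = €1,962
Total recovery: €6,540 + €1,962 = €8,502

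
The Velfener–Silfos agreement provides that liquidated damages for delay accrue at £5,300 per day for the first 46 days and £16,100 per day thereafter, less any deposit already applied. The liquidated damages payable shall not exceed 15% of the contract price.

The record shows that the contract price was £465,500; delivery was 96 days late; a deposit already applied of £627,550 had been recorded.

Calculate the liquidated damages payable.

£69,825

First 46 days: 46 × £5,300 = £243,800
Remaining days: (96 − 46) × £16,100 = £805,000
Accrued per-day damages: £243,800 + £805,000 = £1,048,800
Less deposit already applied: £1,048,800 − £627,550 = £421,250
Cap: 15% of £465,500 = £69,825
Cap at £69,825: £421,250 exceeds the cap → £69,825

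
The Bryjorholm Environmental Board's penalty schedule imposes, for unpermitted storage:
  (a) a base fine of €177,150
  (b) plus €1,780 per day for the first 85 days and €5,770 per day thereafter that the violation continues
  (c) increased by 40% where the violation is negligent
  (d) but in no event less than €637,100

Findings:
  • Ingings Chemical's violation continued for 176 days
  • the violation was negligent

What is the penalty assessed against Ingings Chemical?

Civil penalty: €1,194,928

First 85 days: 85 × €1,780 = €151,300
Remaining days: (176 − 85) × €5,770 = €525,070
Per-day component: €151,300 + €525,070 = €676,370
Base plus per-day: €177,150 + €676,370 = €853,520
Enhancement: 40% of €853,520 = €341,408
Enhanced fine: €853,520 + €341,408 = €1,194,928
Minimum €637,100: €1,194,928 meets the minimum, no increase.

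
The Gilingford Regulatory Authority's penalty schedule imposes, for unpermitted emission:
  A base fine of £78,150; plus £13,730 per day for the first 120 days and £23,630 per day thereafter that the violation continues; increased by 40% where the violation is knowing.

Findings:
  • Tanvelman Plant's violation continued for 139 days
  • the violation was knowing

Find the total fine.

First 120 days: 120 × £13,730 = £1,647,600
Remaining days: (139 − 120) × £23,630 = £448,970
Per-day component: £1,647,600 + £448,970 = £2,096,570
Base plus per-day: £78,150 + £2,096,570 = £2,174,720
Enhancement: 40% of £2,174,720 = £869,888
Enhanced fine: £2,174,720 + £869,888 = £3,044,608

Civil penalty: £3,044,608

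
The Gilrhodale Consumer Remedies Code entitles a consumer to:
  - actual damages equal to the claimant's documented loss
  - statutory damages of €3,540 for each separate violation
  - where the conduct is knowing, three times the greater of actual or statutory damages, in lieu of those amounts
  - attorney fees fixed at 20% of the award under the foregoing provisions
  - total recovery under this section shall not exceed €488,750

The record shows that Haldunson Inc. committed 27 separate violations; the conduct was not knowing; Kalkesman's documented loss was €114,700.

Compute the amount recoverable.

Statutory damages: 27 × €3,540 = €95,580
Conduct not knowing: the in-lieu enhancement does not apply.
Actual plus statutory damages: €114,700 + €95,580 = €210,280
Attorney fees: 20% of €210,280 = €42,056
Total before cap: €210,280 + €42,056 = €252,336
Cap at €488,750: €252,336 is within the cap, no reduction.

€252,336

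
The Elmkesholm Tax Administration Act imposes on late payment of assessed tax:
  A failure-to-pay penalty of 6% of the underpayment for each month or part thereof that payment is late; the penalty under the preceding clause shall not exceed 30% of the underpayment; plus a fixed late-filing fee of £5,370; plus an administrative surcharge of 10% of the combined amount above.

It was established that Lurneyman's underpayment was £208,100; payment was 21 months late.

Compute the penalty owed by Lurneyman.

Penalty: £74,580

Accrued rate: 6% × 21 = 126%, capped at 30% → 30%
Failure-to-pay penalty: 30% of £208,100 = £62,430
Penalty before surcharge: £62,430 + £5,370 = £67,800
Administrative surcharge: 10% of £67,800 = £6,780
Total penalty: £67,800 + £6,780 = £74,580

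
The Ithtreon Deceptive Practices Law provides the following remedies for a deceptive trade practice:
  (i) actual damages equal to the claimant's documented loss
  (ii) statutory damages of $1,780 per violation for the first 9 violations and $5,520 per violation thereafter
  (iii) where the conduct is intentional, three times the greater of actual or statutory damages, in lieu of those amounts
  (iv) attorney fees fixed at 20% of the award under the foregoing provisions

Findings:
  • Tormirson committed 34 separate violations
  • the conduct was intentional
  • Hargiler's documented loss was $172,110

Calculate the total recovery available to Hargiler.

Total recovery: $619,596

First 9 violations: 9 × $1,780 = $16,020
Remaining violations: (34 − 9) × $5,520 = $138,000
Statutory damages: $16,020 + $138,000 = $154,020
Greater of actual damages ($172,110) or statutory damages ($154,020): $172,110
Trebled: 3 × $172,110 = $516,330
Attorney fees: 20% of $516,330 = $103,266
Total recovery: $516,330 + $103,266 = $619,596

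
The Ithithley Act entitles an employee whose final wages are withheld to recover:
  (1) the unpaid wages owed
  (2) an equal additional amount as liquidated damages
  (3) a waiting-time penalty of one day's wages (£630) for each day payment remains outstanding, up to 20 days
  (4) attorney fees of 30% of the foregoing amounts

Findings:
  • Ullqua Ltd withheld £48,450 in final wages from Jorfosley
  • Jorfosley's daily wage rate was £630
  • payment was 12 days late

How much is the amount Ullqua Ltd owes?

Liquidated damages (equal amount): £48,450
Penalty days: min(12, 20) = 12
Waiting-time penalty: 12 × £630 = £7,560
Subtotal: £48,450 + £48,450 + £7,560 = £104,460
Attorney fees: 30% of £104,460 = £31,338
Total award: £104,460 + £31,338 = £135,798

Total award: £135,798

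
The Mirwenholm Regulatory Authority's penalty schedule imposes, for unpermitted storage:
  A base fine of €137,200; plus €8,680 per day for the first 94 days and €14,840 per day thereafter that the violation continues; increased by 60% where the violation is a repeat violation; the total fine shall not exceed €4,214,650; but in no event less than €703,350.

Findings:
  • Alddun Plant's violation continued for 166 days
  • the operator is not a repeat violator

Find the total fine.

First 94 days: 94 × €8,680 = €815,920
Remaining days: (166 − 94) × €14,840 = €1,068,480
Per-day component: €815,920 + €1,068,480 = €1,884,400
Base plus per-day: €137,200 + €1,884,400 = €2,021,600
The operator is not a repeat violator: no 60% increase.
Cap at €4,214,650: €2,021,600 is within the cap, no reduction.
Minimum €703,350: €2,021,600 meets the minimum, no increase.

€2,021,600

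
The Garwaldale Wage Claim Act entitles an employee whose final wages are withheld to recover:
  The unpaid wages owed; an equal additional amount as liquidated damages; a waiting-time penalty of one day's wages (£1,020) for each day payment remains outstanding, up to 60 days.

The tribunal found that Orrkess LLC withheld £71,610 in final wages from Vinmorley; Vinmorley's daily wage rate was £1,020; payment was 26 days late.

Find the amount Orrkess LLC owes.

Liquidated damages (equal amount): £71,610
Penalty days: min(26, 60) = 26
Waiting-time penalty: 26 × £1,020 = £26,520
Total award: £71,610 + £71,610 + £26,520 = £169,740

£169,740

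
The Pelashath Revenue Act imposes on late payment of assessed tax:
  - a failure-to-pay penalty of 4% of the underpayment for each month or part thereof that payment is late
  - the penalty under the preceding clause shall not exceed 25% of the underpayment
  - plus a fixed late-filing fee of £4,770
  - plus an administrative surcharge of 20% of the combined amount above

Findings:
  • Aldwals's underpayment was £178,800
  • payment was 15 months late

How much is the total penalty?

Accrued rate: 4% × 15 = 60%, capped at 25% → 25%
Failure-to-pay penalty: 25% of £178,800 = £44,700
Penalty before surcharge: £44,700 + £4,770 = £49,470
Administrative surcharge: 20% of £49,470 = £9,894
Total penalty: £49,470 + £9,894 = £59,364

£59,364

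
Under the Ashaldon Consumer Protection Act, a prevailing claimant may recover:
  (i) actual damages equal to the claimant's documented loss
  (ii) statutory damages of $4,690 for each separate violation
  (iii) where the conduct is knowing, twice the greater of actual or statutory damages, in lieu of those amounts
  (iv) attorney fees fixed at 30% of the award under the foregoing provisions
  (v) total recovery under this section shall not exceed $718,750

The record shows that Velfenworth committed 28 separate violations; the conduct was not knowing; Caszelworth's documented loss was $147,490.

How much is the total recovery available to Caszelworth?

Statutory damages: 28 × $4,690 = $131,320
Conduct not knowing: the in-lieu enhancement does not apply.
Actual plus statutory damages: $147,490 + $131,320 = $278,810
Attorney fees: 30% of $278,810 = $83,643
Total before cap: $278,810 + $83,643 = $362,453
Cap at $718,750: $362,453 is within the cap, no reduction.

$362,453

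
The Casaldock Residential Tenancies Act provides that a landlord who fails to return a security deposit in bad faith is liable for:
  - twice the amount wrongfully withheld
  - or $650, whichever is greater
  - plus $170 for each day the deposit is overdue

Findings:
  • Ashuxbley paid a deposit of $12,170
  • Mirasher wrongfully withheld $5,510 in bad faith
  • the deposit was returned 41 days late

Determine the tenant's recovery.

$17,990

Doubled: 2 × $5,510 = $11,020
Minimum $650: $11,020 meets the minimum, no increase.
Late-return penalty: 41 × $170 = $6,970
Damages plus late penalty: $11,020 + $6,970 = $17,990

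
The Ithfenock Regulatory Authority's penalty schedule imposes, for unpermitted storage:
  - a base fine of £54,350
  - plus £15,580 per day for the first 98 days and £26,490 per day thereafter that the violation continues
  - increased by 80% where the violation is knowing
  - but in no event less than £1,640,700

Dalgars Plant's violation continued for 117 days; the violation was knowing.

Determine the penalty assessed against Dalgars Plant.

First 98 days: 98 × £15,580 = £1,526,840
Remaining days: (117 − 98) × £26,490 = £503,310
Per-day component: £1,526,840 + £503,310 = £2,030,150
Base plus per-day: £54,350 + £2,030,150 = £2,084,500
Enhancement: 80% of £2,084,500 = £1,667,600
Enhanced fine: £2,084,500 + £1,667,600 = £3,752,100
Minimum £1,640,700: £3,752,100 meets the minimum, no increase.

£3,752,100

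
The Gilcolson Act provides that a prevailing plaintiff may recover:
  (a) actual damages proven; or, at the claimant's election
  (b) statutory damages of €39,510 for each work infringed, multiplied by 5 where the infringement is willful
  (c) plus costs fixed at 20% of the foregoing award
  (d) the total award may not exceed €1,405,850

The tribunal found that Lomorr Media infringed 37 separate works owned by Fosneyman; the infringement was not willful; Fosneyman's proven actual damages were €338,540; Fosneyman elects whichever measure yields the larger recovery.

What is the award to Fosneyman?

Statutory damages: 37 × €39,510 = €1,461,870
Infringement not willful: no ×5 enhancement.
Greater of actual damages (€338,540) or statutory damages (€1,461,870): €1,461,870
Costs: 20% of €1,461,870 = €292,374
Award plus costs: €1,461,870 + €292,374 = €1,754,244
Cap at €1,405,850: €1,754,244 exceeds the cap → €1,405,850

€1,405,850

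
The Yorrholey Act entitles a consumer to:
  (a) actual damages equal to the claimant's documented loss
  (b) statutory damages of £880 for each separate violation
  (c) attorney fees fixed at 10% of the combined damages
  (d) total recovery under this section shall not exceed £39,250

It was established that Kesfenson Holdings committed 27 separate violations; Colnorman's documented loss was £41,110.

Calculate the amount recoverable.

£39,250

Statutory damages: 27 × £880 = £23,760
Combined damages: £41,110 + £23,760 = £64,870
Attorney fees: 10% of £64,870 = £6,487
Total before cap: £64,870 + £6,487 = £71,357
Cap at £39,250: £71,357 exceeds the cap → £39,250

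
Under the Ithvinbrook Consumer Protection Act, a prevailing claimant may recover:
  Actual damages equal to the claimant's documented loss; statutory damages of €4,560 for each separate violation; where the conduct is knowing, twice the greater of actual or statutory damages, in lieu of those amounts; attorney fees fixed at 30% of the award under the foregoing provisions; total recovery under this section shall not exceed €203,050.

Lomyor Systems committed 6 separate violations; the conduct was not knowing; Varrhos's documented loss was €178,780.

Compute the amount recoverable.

€203,050

Statutory damages: 6 × €4,560 = €27,360
Conduct not knowing: the in-lieu enhancement does not apply.
Actual plus statutory damages: €178,780 + €27,360 = €206,140
Attorney fees: 30% of €206,140 = €61,842
Total before cap: €206,140 + €61,842 = €267,982
Cap at €203,050: €267,982 exceeds the cap → €203,050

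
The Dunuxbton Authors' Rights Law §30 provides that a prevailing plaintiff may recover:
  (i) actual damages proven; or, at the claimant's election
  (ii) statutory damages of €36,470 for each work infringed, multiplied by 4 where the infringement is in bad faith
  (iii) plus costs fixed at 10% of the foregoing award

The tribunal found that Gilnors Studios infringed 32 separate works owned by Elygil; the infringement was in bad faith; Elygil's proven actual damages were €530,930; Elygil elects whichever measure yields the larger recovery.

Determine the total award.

Statutory damages: 32 × €36,470 = €1,167,040
Multiplied by 4: 4 × €1,167,040 = €4,668,160
Greater of actual damages (€530,930) or enhanced statutory damages (€4,668,160): €4,668,160
Costs: 10% of €4,668,160 = €466,816
Award plus costs: €4,668,160 + €466,816 = €5,134,976

€5,134,976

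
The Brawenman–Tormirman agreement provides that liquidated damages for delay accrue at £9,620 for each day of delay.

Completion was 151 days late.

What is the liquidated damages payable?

£1,452,620

Per-day damages: 151 × £9,620 = £1,452,620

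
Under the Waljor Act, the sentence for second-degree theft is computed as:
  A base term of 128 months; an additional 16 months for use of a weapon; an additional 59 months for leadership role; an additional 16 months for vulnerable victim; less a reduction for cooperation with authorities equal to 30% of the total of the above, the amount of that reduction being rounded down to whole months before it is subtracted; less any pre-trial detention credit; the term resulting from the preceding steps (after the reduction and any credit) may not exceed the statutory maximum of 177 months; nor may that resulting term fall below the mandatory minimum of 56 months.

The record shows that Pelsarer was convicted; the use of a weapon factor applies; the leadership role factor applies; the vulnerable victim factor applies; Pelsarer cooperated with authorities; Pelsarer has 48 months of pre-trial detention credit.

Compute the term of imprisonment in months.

106 months

Use of a weapon enhancement: +16 months
Leadership role enhancement: +59 months
Vulnerable victim enhancement: +16 months
Adjusted term: 128 months + 16 months + 59 months + 16 months = 219 months
Cooperation with authorities reduction: 30% of 219 months = 65 months (rounded down)
After reduction: 219 − 65 = 154 months
Less pre-trial detention credit: 154 months − 48 months = 106 months
Cap at 177 months: 106 months is within the cap, no reduction.
Minimum 56 months: 106 months meets the minimum, no increase.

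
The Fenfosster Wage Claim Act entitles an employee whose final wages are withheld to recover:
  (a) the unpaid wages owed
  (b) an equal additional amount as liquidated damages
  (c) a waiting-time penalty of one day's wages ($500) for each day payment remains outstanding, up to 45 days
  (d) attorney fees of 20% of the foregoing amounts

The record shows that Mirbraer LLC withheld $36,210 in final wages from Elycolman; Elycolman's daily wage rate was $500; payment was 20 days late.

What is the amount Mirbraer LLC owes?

Liquidated damages (equal amount): $36,210
Penalty days: min(20, 45) = 20
Waiting-time penalty: 20 × $500 = $10,000
Subtotal: $36,210 + $36,210 + $10,000 = $82,420
Attorney fees: 20% of $82,420 = $16,484
Total award: $82,420 + $16,484 = $98,904

$98,904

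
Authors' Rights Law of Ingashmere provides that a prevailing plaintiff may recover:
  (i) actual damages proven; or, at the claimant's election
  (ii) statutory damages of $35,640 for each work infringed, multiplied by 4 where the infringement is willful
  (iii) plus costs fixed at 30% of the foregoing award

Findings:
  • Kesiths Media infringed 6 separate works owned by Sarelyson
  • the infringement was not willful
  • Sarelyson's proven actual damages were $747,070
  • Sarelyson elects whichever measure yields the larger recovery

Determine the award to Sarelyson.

Statutory damages: 6 × $35,640 = $213,840
Infringement not willful: no ×4 enhancement.
Greater of actual damages ($747,070) or statutory damages ($213,840): $747,070
Costs: 30% of $747,070 = $224,121
Award plus costs: $747,070 + $224,121 = $971,191

$971,191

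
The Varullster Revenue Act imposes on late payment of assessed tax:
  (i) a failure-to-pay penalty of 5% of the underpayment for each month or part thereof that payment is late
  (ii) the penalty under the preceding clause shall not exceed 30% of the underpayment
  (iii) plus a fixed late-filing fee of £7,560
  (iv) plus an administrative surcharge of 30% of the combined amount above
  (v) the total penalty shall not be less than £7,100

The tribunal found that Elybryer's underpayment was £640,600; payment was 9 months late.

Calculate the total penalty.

£259,662

Accrued rate: 5% × 9 = 45%, capped at 30% → 30%
Failure-to-pay penalty: 30% of £640,600 = £192,180
Penalty before surcharge: £192,180 + £7,560 = £199,740
Administrative surcharge: 30% of £199,740 = £59,922
Total penalty: £199,740 + £59,922 = £259,662
Minimum £7,100: £259,662 meets the minimum, no increase.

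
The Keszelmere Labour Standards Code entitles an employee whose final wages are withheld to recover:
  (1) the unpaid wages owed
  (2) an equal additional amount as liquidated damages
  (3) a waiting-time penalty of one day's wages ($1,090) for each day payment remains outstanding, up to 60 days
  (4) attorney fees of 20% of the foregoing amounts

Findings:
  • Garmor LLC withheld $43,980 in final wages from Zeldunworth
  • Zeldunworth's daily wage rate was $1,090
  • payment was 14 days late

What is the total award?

$123,864

Liquidated damages (equal amount): $43,980
Penalty days: min(14, 60) = 14
Waiting-time penalty: 14 × $1,090 = $15,260
Subtotal: $43,980 + $43,980 + $15,260 = $103,220
Attorney fees: 20% of $103,220 = $20,644
Total award: $103,220 + $20,644 = $123,864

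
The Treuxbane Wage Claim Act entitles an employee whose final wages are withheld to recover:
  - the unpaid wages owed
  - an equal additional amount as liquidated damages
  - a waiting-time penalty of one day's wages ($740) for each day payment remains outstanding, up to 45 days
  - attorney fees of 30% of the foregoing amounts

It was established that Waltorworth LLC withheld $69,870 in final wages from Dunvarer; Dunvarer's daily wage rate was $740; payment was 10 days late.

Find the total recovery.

Liquidated damages (equal amount): $69,870
Penalty days: min(10, 45) = 10
Waiting-time penalty: 10 × $740 = $7,400
Subtotal: $69,870 + $69,870 + $7,400 = $147,140
Attorney fees: 30% of $147,140 = $44,142
Total award: $147,140 + $44,142 = $191,282

$191,282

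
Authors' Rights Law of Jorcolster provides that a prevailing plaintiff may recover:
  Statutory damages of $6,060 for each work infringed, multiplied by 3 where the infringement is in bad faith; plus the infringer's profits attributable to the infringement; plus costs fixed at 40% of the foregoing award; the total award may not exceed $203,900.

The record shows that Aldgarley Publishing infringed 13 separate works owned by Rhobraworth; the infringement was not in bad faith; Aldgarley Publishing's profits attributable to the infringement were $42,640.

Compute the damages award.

Statutory damages: 13 × $6,060 = $78,780
Infringement not in bad faith: no ×3 enhancement.
Combined award: $78,780 + $42,640 = $121,420
Costs: 40% of $121,420 = $48,568
Award plus costs: $121,420 + $48,568 = $169,988
Cap at $203,900: $169,988 is within the cap, no reduction.

$169,988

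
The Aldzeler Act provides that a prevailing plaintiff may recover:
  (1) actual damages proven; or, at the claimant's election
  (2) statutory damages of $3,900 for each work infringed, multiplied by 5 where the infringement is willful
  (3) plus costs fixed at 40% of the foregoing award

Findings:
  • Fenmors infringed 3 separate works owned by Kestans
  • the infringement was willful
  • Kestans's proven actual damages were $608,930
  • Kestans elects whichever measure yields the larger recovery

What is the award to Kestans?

$852,502

Statutory damages: 3 × $3,900 = $11,700
Multiplied by 5: 5 × $11,700 = $58,500
Greater of actual damages ($608,930) or enhanced statutory damages ($58,500): $608,930
Costs: 40% of $608,930 = $243,572
Award plus costs: $608,930 + $243,572 = $852,502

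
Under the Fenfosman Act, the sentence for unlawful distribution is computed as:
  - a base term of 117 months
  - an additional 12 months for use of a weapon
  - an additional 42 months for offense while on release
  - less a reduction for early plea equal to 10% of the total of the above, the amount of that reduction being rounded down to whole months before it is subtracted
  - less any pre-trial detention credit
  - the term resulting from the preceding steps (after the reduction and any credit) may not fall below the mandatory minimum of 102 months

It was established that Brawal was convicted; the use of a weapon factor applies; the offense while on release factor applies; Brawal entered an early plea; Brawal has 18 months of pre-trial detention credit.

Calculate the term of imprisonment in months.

136 months

Use of a weapon enhancement: +12 months
Offense while on release enhancement: +42 months
Adjusted term: 117 months + 12 months + 42 months = 171 months
Early plea reduction: 10% of 171 months = 17 months (rounded down)
After reduction: 171 − 17 = 154 months
Less pre-trial detention credit: 154 months − 18 months = 136 months
Minimum 102 months: 136 months meets the minimum, no increase.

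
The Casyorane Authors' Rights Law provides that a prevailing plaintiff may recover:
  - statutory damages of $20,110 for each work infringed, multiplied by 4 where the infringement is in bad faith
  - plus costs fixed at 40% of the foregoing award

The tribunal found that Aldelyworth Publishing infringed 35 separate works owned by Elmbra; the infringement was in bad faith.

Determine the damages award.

Statutory damages: 35 × $20,110 = $703,850
Multiplied by 4: 4 × $703,850 = $2,815,400
Costs: 40% of $2,815,400 = $1,126,160
Award plus costs: $2,815,400 + $1,126,160 = $3,941,560

$3,941,560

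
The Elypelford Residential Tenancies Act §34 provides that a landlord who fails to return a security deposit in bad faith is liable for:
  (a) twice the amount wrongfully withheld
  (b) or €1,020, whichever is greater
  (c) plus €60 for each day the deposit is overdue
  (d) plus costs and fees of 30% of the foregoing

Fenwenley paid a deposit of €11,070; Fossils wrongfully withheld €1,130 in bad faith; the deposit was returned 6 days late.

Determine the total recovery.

Doubled: 2 × €1,130 = €2,260
Minimum €1,020: €2,260 meets the minimum, no increase.
Late-return penalty: 6 × €60 = €360
Damages plus late penalty: €2,260 + €360 = €2,620
Costs and fees: 30% of €2,620 = €786
Total recovery: €2,620 + €786 = €3,406

€3,406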